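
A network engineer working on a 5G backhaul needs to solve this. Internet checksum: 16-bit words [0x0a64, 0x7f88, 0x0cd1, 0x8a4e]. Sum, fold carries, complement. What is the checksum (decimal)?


Given words: [0x0a64, 0x7f88, 0x0cd1, 0x8a4e]
Step 1: Sum all words
Raw sum = 2660 + 32648 + 3281 + 35406 = 73995
Step 2: Fold carry: (8459 + 1) = 8460
One's complement = ~8460 & 0xFFFF = 57075

57075


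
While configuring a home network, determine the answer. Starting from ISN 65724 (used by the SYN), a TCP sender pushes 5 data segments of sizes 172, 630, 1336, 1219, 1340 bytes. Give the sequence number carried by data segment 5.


The SYN occupies sequence number ISN = 65724, so the first data byte is ISN + 1 = 65725.
SEQ of data segment i = (ISN + 1) + sum of payload sizes of segments 1..i-1.
Segment 1: SEQ = 65725, payload = 172 bytes
Segment 2: SEQ = 65897, payload = 630 bytes
Segment 3: SEQ = 66527, payload = 1336 bytes
Segment 4: SEQ = 67863, payload = 1219 bytes
Segment 5: SEQ = 69082, payload = 1340 bytes
SEQ of segment 5 = 65725 + 172 + 630 + 1336 + 1219 = 69082

69082


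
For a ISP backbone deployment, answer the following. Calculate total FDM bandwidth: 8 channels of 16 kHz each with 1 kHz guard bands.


Given: 8 channels, 16 kHz each, guard = 1 kHz
Channel bandwidth = 8 * 16 = 128 kHz
Guard bands = 7 gaps * 1 kHz = 7 kHz
Total = 128 + 7 = 135 kHz

135


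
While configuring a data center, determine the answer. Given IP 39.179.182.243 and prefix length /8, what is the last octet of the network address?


Given: IP = 39.179.182.243, prefix = /8
Subnet mask = 255.0.0.0
Last octet of IP: 243
Last octet of mask: 0
Network last octet = 243 AND 0 = 0

0


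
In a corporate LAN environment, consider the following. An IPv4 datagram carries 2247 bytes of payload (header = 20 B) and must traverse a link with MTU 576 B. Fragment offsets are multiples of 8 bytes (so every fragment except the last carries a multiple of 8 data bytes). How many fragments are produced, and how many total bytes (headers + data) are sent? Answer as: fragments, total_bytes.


Max data per non-final fragment = floor((MTU - header)/8)*8 = floor((576 - 20)/8)*8 = floor(556/8)*8 = 552 B
Final fragment needs no 8-byte alignment: it can carry up to MTU - header = 556 B
Non-final fragments needed = ceil((payload - 556) / 552) = ceil(1691/552) = ceil(3.0634) = 4
Number of fragments = 4 + 1 = 5
Fragment sizes (data): 4 * 552 B + 39 B (last, 39 <= 556 OK)
Total bytes sent = payload + n_frags * header = 2247 + 5*20 = 2247 + 100 = 2347 B

5, 2347


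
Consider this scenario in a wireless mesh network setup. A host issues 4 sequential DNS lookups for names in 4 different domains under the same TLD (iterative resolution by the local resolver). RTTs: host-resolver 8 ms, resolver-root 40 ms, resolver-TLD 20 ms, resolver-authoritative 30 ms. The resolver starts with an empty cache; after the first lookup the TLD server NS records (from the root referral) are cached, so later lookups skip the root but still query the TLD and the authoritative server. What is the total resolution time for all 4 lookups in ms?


Lookup 1 (cold cache): local + root + TLD + auth = 8 + 40 + 20 + 30 = 98 ms
Lookups 2..4 (TLD NS cached -> skip root; new domain -> still ask TLD and auth): local + TLD + auth = 8 + 20 + 30 = 58 ms each
Remaining 3 lookups: 3 * 58 = 174 ms
Total = 98 + 174 = 272 ms

272


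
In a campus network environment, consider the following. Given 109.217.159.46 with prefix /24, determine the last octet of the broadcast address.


Given: IP = 109.217.159.46, prefix = /24
Host bits = 32 - 24 = 8
Network last octet = 46 AND mask = 0
Host part size = 2^8 - 1 = 255
Broadcast last octet = 0 OR 255 = 255

255


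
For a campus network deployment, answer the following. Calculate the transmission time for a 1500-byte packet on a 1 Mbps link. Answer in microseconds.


Given: packet = 1500 bytes, bandwidth = 1 Mbps
Packet in bits = 1500 * 8 = 12000 bits
Bandwidth = 1 * 10^6 = 1000000 bps
Time = 12000 / 1000000 seconds
Time in us = 12000 * 10^6 / 1000000 = 12000

12000


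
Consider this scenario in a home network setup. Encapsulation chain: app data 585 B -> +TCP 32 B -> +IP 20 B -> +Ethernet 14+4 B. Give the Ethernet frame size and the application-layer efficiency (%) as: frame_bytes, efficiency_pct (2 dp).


TCP segment = 585 + 32 = 617 B
IP packet = 617 + 20 = 637 B
Ethernet frame = 637 + 14 + 4 = 655 B
Efficiency = app / frame = 585 / 655 = 0.893130 = 89.3130% -> 89.31% (2 dp)

655, 89.31


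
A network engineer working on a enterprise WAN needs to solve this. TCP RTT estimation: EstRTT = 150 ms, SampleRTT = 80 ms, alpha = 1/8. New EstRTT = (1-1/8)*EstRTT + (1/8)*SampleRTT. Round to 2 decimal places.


Given: EstRTT = 150 ms, SampleRTT = 80 ms, alpha = 1/8
New EstRTT = (1 - alpha) * EstRTT + alpha * SampleRTT
(7/8) * 150 = 131.25
(1/8) * 80 = 10
New EstRTT = 131.25 + 10 = 141.25 ms -> 141.25 ms (2 dp)

141.25


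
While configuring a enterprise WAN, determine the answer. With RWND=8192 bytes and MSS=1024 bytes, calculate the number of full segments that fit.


Given: RWND = 8192 bytes, MSS = 1024 bytes
Full segments = floor(RWND / MSS)
Full segments = floor(8192 / 1024)
Full segments = floor(8.0) = 8

8


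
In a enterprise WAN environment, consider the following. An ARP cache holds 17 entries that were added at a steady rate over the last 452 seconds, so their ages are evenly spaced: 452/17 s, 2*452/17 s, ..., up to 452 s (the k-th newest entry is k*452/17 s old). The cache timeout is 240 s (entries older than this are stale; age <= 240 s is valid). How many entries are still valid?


Ages are k * 452/17 s for k = 1..17 (spacing = 26.5882 s).
Entry k is valid iff k * 452/17 <= 240 iff k <= 17 * 240 / 452 = 9.0265
n_valid = floor(9.0265) = 9
(n_stale = 17 - 9 = 8)

9


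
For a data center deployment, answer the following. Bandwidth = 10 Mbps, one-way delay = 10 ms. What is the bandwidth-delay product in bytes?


Given: bandwidth = 10 Mbps, delay = 10 ms
BDP in bits = 10 * 10^6 * 10 / 1000
BDP in bits = 100000
BDP in bytes = 100000 / 8 = 12500

12500


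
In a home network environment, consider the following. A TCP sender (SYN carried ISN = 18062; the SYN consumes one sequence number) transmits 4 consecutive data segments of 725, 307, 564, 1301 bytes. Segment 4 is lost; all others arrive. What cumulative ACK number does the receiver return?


SYN uses sequence number 18062; first data byte = ISN + 1 = 18063.
Segment 1: SEQ = 18063, len = 725 B, covers [18063, 18787]
Segment 2: SEQ = 18788, len = 307 B, covers [18788, 19094]
Segment 3: SEQ = 19095, len = 564 B, covers [19095, 19658]
Segment 4: SEQ = 19659, len = 1301 B, covers [19659, 20959] [LOST]
In-order data received: bytes [18063, 19658] (segments 1..3).
Segment 4 missing -> gap begins at byte 19659.
Cumulative ACK = next expected in-order byte = 18063 + 725 + 307 + 564 = 19659

19659


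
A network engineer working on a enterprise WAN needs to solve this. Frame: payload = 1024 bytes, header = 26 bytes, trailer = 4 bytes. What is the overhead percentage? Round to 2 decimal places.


Given: payload = 1024 B, header = 26 B, trailer = 4 B
Overhead bytes = header + trailer = 26 + 4 = 30
Total frame = payload + overhead = 1024 + 30 = 1054
Overhead % = 30 / 1054 * 100 = 2.8463% -> 2.85% (2 dp)

2.85


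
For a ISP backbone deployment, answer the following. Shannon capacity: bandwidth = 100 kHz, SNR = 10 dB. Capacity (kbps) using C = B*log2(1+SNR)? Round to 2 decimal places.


Given: B = 100 kHz, SNR = 10 dB
SNR linear = 10^(10/10) = 10
1 + SNR = 11
log2(11) = 3.4594316186
C = 100 * 1000 * 3.4594316186 = 345943.1619 bps
C = 345.943162 kbps -> 345.94 kbps (2 dp)

345.94


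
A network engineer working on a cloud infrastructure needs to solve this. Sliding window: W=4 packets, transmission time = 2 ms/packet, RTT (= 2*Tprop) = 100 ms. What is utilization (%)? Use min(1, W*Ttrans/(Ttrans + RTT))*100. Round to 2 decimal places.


Given: W = 4, Ttrans = 2 ms, RTT = 100 ms (= 2 * Tprop, Tprop = 50 ms)
Cycle time = Ttrans + RTT = 2 + 100 = 102 ms (first packet sent until its ACK returns)
W * Ttrans = 4 * 2 = 8 ms of sending per cycle
W * Ttrans / (Ttrans + RTT) = 8 / 102 = 0.078431
U = min(1, 0.078431) = 0.078431
U% = 7.84%

7.84


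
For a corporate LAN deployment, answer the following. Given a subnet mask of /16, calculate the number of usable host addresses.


Given: subnet mask /16
Host bits = 32 - 16 = 16
Total addresses = 2^16 = 65536
Usable hosts = 65536 - 2 (network + broadcast) = 65534

65534


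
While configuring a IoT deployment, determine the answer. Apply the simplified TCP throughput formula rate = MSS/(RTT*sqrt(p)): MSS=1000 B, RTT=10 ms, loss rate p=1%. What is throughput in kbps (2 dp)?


Given: MSS = 1000 bytes, RTT = 10 ms, loss = 1%
RTT in seconds = 10 / 1000 = 0.01
Loss rate = 1% = 0.01
sqrt(loss) = sqrt(0.01) = 0.1
Throughput (bytes/s) = 1000 / (0.01 * 0.1) = 1000000.0000
Throughput (kbps) = 1000000.0000 * 8 / 1000 = 8000.000000 -> 8000.00 kbps (2 dp)

8000.00


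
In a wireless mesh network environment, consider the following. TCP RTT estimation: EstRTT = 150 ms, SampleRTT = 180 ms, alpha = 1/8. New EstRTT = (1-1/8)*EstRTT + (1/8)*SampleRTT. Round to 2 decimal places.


Given: EstRTT = 150 ms, SampleRTT = 180 ms, alpha = 1/8
New EstRTT = (1 - alpha) * EstRTT + alpha * SampleRTT
(7/8) * 150 = 131.25
(1/8) * 180 = 22.5
New EstRTT = 131.25 + 22.5 = 153.75 ms -> 153.75 ms (2 dp)

153.75


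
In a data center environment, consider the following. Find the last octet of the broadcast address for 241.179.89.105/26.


Given: IP = 241.179.89.105, prefix = /26
Host bits = 32 - 26 = 6
Network last octet = 105 AND mask = 64
Host part size = 2^6 - 1 = 63
Broadcast last octet = 64 OR 63 = 127

127


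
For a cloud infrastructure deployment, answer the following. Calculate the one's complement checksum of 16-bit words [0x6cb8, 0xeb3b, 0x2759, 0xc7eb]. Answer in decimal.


Given words: [0x6cb8, 0xeb3b, 0x2759, 0xc7eb]
Step 1: Sum all words
Raw sum = 27832 + 60219 + 10073 + 51179 = 149303
Step 2: Fold carry: (18231 + 2) = 18233
One's complement = ~18233 & 0xFFFF = 47302

47302


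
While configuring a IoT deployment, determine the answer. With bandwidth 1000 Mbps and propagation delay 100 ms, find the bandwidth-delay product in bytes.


Given: bandwidth = 1000 Mbps, delay = 100 ms
BDP in bits = 1000 * 10^6 * 100 / 1000
BDP in bits = 100000000
BDP in bytes = 100000000 / 8 = 12500000

12500000


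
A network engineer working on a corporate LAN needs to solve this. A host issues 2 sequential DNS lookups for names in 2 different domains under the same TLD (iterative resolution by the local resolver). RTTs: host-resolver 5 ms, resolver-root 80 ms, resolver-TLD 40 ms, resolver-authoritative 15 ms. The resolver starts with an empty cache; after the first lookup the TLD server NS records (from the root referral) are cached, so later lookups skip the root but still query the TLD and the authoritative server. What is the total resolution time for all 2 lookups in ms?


Lookup 1 (cold cache): local + root + TLD + auth = 5 + 80 + 40 + 15 = 140 ms
Lookups 2..2 (TLD NS cached -> skip root; new domain -> still ask TLD and auth): local + TLD + auth = 5 + 40 + 15 = 60 ms each
Remaining 1 lookups: 1 * 60 = 60 ms
Total = 140 + 60 = 200 ms

200


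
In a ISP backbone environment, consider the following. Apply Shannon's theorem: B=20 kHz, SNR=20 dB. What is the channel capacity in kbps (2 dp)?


Given: B = 20 kHz, SNR = 20 dB
SNR linear = 10^(20/10) = 100
1 + SNR = 101
log2(101) = 6.6582114828
C = 20 * 1000 * 6.6582114828 = 133164.2297 bps
C = 133.164230 kbps -> 133.16 kbps (2 dp)

133.16


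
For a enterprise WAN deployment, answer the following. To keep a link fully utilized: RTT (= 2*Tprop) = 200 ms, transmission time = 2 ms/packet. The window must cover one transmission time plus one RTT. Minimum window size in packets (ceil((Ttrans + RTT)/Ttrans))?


Given: Ttrans = 2 ms, RTT = 200 ms (= 2 * Tprop, Tprop = 100 ms)
Time until first ACK returns = Ttrans + RTT = 2 + 200 = 202 ms
Need W * Ttrans >= Ttrans + RTT  ->  W >= (Ttrans + RTT) / Ttrans
(Ttrans + RTT) / Ttrans = 202 / 2 = 101
W_min = ceil(101) = 101

101


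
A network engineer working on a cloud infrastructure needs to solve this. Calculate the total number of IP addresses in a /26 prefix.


Given: CIDR prefix /26
Host bits = 32 - 26 = 6
Total addresses = 2^6 = 64

64


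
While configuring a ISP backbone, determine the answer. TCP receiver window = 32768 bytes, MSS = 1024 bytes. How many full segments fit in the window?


Given: RWND = 32768 bytes, MSS = 1024 bytes
Full segments = floor(RWND / MSS)
Full segments = floor(32768 / 1024)
Full segments = floor(32.0) = 32

32


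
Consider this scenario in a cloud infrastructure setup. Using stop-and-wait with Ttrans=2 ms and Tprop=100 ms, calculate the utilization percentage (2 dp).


Given: Ttrans = 2 ms, Tprop = 100 ms
RTT = 2 * Tprop = 2 * 100 = 200 ms
U = Ttrans / (Ttrans + RTT)
U = 2 / (2 + 200)
U = 2 / 202 = 0.009901
U% = 0.99%

0.99


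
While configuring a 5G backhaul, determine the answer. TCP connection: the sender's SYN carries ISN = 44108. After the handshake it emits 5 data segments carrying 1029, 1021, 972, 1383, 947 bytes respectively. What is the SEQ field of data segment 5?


The SYN occupies sequence number ISN = 44108, so the first data byte is ISN + 1 = 44109.
SEQ of data segment i = (ISN + 1) + sum of payload sizes of segments 1..i-1.
Segment 1: SEQ = 44109, payload = 1029 bytes
Segment 2: SEQ = 45138, payload = 1021 bytes
Segment 3: SEQ = 46159, payload = 972 bytes
Segment 4: SEQ = 47131, payload = 1383 bytes
Segment 5: SEQ = 48514, payload = 947 bytes
SEQ of segment 5 = 44109 + 1029 + 1021 + 972 + 1383 = 48514

48514


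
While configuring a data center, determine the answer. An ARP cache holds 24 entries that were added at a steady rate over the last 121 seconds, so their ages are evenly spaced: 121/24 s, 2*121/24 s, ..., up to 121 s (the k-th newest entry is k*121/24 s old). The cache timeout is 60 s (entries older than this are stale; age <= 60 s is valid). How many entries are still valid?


Ages are k * 121/24 s for k = 1..24 (spacing = 5.0417 s).
Entry k is valid iff k * 121/24 <= 60 iff k <= 24 * 60 / 121 = 11.9008
n_valid = floor(11.9008) = 11
(n_stale = 24 - 11 = 13)

11


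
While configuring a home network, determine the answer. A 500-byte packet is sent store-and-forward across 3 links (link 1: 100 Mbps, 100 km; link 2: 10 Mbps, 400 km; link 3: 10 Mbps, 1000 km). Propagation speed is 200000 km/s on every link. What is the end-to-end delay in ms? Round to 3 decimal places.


Packet = 500 bytes = 4000 bits. Store-and-forward: sum (t_trans + t_prop) per link.
Link 1: t_trans = 4000/(100*10^6) s = 0.0400 ms; t_prop = 100/200000 s = 0.5000 ms; subtotal = 0.5400 ms
Link 2: t_trans = 4000/(10*10^6) s = 0.4000 ms; t_prop = 400/200000 s = 2.0000 ms; subtotal = 2.4000 ms
Link 3: t_trans = 4000/(10*10^6) s = 0.4000 ms; t_prop = 1000/200000 s = 5.0000 ms; subtotal = 5.4000 ms
End-to-end = 0.5400 + 2.4000 + 5.4000 = 8.3400 ms -> 8.340 ms (3 dp)

8.340


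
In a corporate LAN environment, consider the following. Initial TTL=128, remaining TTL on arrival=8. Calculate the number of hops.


Given: initial TTL = 128, received TTL = 8
Hops = initial TTL - received TTL
Hops = 128 - 8 = 120

120


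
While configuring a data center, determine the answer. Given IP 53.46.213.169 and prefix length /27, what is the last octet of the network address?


Given: IP = 53.46.213.169, prefix = /27
Subnet mask = 255.255.255.224
Last octet of IP: 169
Last octet of mask: 224
Network last octet = 169 AND 224 = 160

160


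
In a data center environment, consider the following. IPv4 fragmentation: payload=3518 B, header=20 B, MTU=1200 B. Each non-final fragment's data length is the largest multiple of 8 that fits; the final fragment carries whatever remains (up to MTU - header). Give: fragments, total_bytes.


Max data per non-final fragment = floor((MTU - header)/8)*8 = floor((1200 - 20)/8)*8 = floor(1180/8)*8 = 1176 B
Final fragment needs no 8-byte alignment: it can carry up to MTU - header = 1180 B
Non-final fragments needed = ceil((payload - 1180) / 1176) = ceil(2338/1176) = ceil(1.9881) = 2
Number of fragments = 2 + 1 = 3
Fragment sizes (data): 2 * 1176 B + 1166 B (last, 1166 <= 1180 OK)
Total bytes sent = payload + n_frags * header = 3518 + 3*20 = 3518 + 60 = 3578 B

3, 3578


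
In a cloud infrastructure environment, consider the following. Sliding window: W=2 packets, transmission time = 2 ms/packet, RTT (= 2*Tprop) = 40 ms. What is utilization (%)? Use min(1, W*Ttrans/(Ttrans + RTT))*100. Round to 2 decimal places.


Given: W = 2, Ttrans = 2 ms, RTT = 40 ms (= 2 * Tprop, Tprop = 20 ms)
Cycle time = Ttrans + RTT = 2 + 40 = 42 ms (first packet sent until its ACK returns)
W * Ttrans = 2 * 2 = 4 ms of sending per cycle
W * Ttrans / (Ttrans + RTT) = 4 / 42 = 0.095238
U = min(1, 0.095238) = 0.095238
U% = 9.52%

9.52


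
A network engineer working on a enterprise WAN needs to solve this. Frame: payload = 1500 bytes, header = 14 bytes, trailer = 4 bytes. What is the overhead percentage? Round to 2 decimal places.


Given: payload = 1500 B, header = 14 B, trailer = 4 B
Overhead bytes = header + trailer = 14 + 4 = 18
Total frame = payload + overhead = 1500 + 18 = 1518
Overhead % = 18 / 1518 * 100 = 1.1858% -> 1.19% (2 dp)

1.19


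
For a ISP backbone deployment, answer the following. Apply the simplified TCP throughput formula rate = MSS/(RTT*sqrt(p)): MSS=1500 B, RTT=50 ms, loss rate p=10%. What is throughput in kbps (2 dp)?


Given: MSS = 1500 bytes, RTT = 50 ms, loss = 10%
RTT in seconds = 50 / 1000 = 0.05
Loss rate = 10% = 0.1
sqrt(loss) = sqrt(0.1) = 0.316227766017
Throughput (bytes/s) = 1500 / (0.05 * 0.316227766017) = 94868.3298
Throughput (kbps) = 94868.3298 * 8 / 1000 = 758.946638 -> 758.95 kbps (2 dp)

758.95


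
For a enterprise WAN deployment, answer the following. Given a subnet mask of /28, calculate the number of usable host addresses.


Given: subnet mask /28
Host bits = 32 - 28 = 4
Total addresses = 2^4 = 16
Usable hosts = 16 - 2 (network + broadcast) = 14

14


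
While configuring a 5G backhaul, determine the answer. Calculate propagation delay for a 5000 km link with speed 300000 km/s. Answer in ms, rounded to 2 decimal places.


Given: distance = 5000 km, speed = 300000 km/s
Delay = distance / speed = 5000 / 300000 seconds
Delay in ms = 5000 * 1000 / 300000
Delay = 16.6667 ms
Rounded to 2 dp = 16.67 ms

16.67


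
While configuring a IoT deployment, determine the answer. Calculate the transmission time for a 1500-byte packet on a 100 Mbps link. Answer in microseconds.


Given: packet = 1500 bytes, bandwidth = 100 Mbps
Packet in bits = 1500 * 8 = 12000 bits
Bandwidth = 100 * 10^6 = 100000000 bps
Time = 12000 / 100000000 seconds
Time in us = 12000 * 10^6 / 100000000 = 120

120


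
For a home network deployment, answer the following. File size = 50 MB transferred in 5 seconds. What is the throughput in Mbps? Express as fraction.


Given: file = 50 MB, time = 5 s
File in Mb = 50 * 8 = 400 Mb
Throughput = 400 / 5 Mbps
Throughput = 80 Mbps

80


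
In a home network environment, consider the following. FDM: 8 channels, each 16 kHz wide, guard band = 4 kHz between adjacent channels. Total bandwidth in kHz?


Given: 8 channels, 16 kHz each, guard = 4 kHz
Channel bandwidth = 8 * 16 = 128 kHz
Guard bands = 7 gaps * 4 kHz = 28 kHz
Total = 128 + 28 = 156 kHz

156


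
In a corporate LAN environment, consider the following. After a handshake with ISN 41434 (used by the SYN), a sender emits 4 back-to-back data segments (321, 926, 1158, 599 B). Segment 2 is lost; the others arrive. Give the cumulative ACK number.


SYN uses sequence number 41434; first data byte = ISN + 1 = 41435.
Segment 1: SEQ = 41435, len = 321 B, covers [41435, 41755]
Segment 2: SEQ = 41756, len = 926 B, covers [41756, 42681] [LOST]
Segment 3: SEQ = 42682, len = 1158 B, covers [42682, 43839]
Segment 4: SEQ = 43840, len = 599 B, covers [43840, 44438]
In-order data received: bytes [41435, 41755] (segments 1..1).
Segment 2 missing -> gap begins at byte 41756; later segments buffered out of order.
Cumulative ACK = next expected in-order byte = 41435 + 321 = 41756

41756


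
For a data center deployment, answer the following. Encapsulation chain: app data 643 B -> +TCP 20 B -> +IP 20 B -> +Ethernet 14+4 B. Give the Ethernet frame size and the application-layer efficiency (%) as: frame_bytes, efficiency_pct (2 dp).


TCP segment = 643 + 20 = 663 B
IP packet = 663 + 20 = 683 B
Ethernet frame = 683 + 14 + 4 = 701 B
Efficiency = app / frame = 643 / 701 = 0.917261 = 91.7261% -> 91.73% (2 dp)

701, 91.73


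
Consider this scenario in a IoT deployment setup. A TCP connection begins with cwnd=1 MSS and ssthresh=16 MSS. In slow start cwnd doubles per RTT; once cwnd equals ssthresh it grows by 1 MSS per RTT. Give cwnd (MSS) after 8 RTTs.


RTT 0: cwnd = 1 MSS (initial)
RTT 1: cwnd = 2 MSS (slow start, doubled)
RTT 2: cwnd = 4 MSS (slow start, doubled)
RTT 3: cwnd = 8 MSS (slow start, doubled)
RTT 4: cwnd = 16 MSS (slow start, doubled)
RTT 5: cwnd = 17 MSS (congestion avoidance, +1)
RTT 6: cwnd = 18 MSS (congestion avoidance, +1)
RTT 7: cwnd = 19 MSS (congestion avoidance, +1)
RTT 8: cwnd = 20 MSS (congestion avoidance, +1)

20


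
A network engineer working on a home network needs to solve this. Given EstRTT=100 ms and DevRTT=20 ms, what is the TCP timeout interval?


Given: EstRTT = 100 ms, DevRTT = 20 ms
Timeout = EstRTT + 4 * DevRTT
4 * DevRTT = 4 * 20 = 80
Timeout = 100 + 80 = 180 ms

180


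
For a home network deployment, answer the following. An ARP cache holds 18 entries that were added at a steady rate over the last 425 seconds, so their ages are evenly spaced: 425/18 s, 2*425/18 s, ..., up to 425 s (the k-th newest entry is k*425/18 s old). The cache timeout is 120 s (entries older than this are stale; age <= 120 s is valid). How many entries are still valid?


Ages are k * 425/18 s for k = 1..18 (spacing = 23.6111 s).
Entry k is valid iff k * 425/18 <= 120 iff k <= 18 * 120 / 425 = 5.0824
n_valid = floor(5.0824) = 5
(n_stale = 18 - 5 = 13)

5


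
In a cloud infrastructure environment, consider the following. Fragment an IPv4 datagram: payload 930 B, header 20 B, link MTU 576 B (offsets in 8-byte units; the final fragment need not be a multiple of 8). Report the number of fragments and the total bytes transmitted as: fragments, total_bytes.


Max data per non-final fragment = floor((MTU - header)/8)*8 = floor((576 - 20)/8)*8 = floor(556/8)*8 = 552 B
Final fragment needs no 8-byte alignment: it can carry up to MTU - header = 556 B
Non-final fragments needed = ceil((payload - 556) / 552) = ceil(374/552) = ceil(0.6775) = 1
Number of fragments = 1 + 1 = 2
Fragment sizes (data): 1 * 552 B + 378 B (last, 378 <= 556 OK)
Total bytes sent = payload + n_frags * header = 930 + 2*20 = 930 + 40 = 970 B

2, 970


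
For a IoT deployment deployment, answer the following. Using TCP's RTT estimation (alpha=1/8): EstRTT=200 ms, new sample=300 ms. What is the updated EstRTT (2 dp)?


Given: EstRTT = 200 ms, SampleRTT = 300 ms, alpha = 1/8
New EstRTT = (1 - alpha) * EstRTT + alpha * SampleRTT
(7/8) * 200 = 175
(1/8) * 300 = 37.5
New EstRTT = 175 + 37.5 = 212.5 ms -> 212.50 ms (2 dp)

212.50


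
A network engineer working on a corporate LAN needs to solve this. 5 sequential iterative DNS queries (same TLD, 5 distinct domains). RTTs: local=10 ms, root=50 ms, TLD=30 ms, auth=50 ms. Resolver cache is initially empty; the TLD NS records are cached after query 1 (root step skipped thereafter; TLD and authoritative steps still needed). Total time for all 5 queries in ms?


Lookup 1 (cold cache): local + root + TLD + auth = 10 + 50 + 30 + 50 = 140 ms
Lookups 2..5 (TLD NS cached -> skip root; new domain -> still ask TLD and auth): local + TLD + auth = 10 + 30 + 50 = 90 ms each
Remaining 4 lookups: 4 * 90 = 360 ms
Total = 140 + 360 = 500 ms

500


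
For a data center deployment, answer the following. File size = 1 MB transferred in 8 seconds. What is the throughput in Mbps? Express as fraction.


Given: file = 1 MB, time = 8 s
File in Mb = 1 * 8 = 8 Mb
Throughput = 8 / 8 Mbps
Throughput = 1 Mbps

1


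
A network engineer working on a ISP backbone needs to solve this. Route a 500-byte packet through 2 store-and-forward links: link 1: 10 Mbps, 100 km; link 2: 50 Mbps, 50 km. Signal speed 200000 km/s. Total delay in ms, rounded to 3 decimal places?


Packet = 500 bytes = 4000 bits. Store-and-forward: sum (t_trans + t_prop) per link.
Link 1: t_trans = 4000/(10*10^6) s = 0.4000 ms; t_prop = 100/200000 s = 0.5000 ms; subtotal = 0.9000 ms
Link 2: t_trans = 4000/(50*10^6) s = 0.0800 ms; t_prop = 50/200000 s = 0.2500 ms; subtotal = 0.3300 ms
End-to-end = 0.9000 + 0.3300 = 1.2300 ms -> 1.230 ms (3 dp)

1.230


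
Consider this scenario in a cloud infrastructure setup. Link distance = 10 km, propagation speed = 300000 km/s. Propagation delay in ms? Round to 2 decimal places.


Given: distance = 10 km, speed = 300000 km/s
Delay = distance / speed = 10 / 300000 seconds
Delay in ms = 10 * 1000 / 300000
Delay = 0.0333 ms
Rounded to 2 dp = 0.03 ms

0.03


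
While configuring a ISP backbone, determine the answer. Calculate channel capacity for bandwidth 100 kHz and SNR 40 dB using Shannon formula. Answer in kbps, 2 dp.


Given: B = 100 kHz, SNR = 40 dB
SNR linear = 10^(40/10) = 10000
1 + SNR = 10001
log2(10001) = 13.2878566418
C = 100 * 1000 * 13.2878566418 = 1328785.6642 bps
C = 1328.785664 kbps -> 1328.79 kbps (2 dp)

1328.79


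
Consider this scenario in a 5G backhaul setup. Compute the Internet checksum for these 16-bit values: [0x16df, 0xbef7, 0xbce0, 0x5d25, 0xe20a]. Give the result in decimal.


Given words: [0x16df, 0xbef7, 0xbce0, 0x5d25, 0xe20a]
Step 1: Sum all words
Raw sum = 5855 + 48887 + 48352 + 23845 + 57866 = 184805
Step 2: Fold carry: (53733 + 2) = 53735
One's complement = ~53735 & 0xFFFF = 11800

11800


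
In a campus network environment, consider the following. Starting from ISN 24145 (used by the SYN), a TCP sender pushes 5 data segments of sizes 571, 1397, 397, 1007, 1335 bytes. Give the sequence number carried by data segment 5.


The SYN occupies sequence number ISN = 24145, so the first data byte is ISN + 1 = 24146.
SEQ of data segment i = (ISN + 1) + sum of payload sizes of segments 1..i-1.
Segment 1: SEQ = 24146, payload = 571 bytes
Segment 2: SEQ = 24717, payload = 1397 bytes
Segment 3: SEQ = 26114, payload = 397 bytes
Segment 4: SEQ = 26511, payload = 1007 bytes
Segment 5: SEQ = 27518, payload = 1335 bytes
SEQ of segment 5 = 24146 + 571 + 1397 + 397 + 1007 = 27518

27518


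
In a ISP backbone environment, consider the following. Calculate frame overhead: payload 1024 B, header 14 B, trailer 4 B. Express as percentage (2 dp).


Given: payload = 1024 B, header = 14 B, trailer = 4 B
Overhead bytes = header + trailer = 14 + 4 = 18
Total frame = payload + overhead = 1024 + 18 = 1042
Overhead % = 18 / 1042 * 100 = 1.7274% -> 1.73% (2 dp)

1.73


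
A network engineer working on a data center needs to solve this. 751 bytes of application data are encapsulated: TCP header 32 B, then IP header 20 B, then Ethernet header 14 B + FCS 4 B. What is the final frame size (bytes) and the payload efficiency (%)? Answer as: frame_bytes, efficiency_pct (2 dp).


TCP segment = 751 + 32 = 783 B
IP packet = 783 + 20 = 803 B
Ethernet frame = 803 + 14 + 4 = 821 B
Efficiency = app / frame = 751 / 821 = 0.914738 = 91.4738% -> 91.47% (2 dp)

821, 91.47


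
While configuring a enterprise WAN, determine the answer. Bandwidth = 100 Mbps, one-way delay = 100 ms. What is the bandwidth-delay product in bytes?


Given: bandwidth = 100 Mbps, delay = 100 ms
BDP in bits = 100 * 10^6 * 100 / 1000
BDP in bits = 10000000
BDP in bytes = 10000000 / 8 = 1250000

1250000


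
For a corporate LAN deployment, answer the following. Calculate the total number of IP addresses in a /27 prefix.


Given: CIDR prefix /27
Host bits = 32 - 27 = 5
Total addresses = 2^5 = 32

32


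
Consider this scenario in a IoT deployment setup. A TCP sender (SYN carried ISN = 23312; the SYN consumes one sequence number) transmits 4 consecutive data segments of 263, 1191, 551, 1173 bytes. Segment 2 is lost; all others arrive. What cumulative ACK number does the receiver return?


SYN uses sequence number 23312; first data byte = ISN + 1 = 23313.
Segment 1: SEQ = 23313, len = 263 B, covers [23313, 23575]
Segment 2: SEQ = 23576, len = 1191 B, covers [23576, 24766] [LOST]
Segment 3: SEQ = 24767, len = 551 B, covers [24767, 25317]
Segment 4: SEQ = 25318, len = 1173 B, covers [25318, 26490]
In-order data received: bytes [23313, 23575] (segments 1..1).
Segment 2 missing -> gap begins at byte 23576; later segments buffered out of order.
Cumulative ACK = next expected in-order byte = 23313 + 263 = 23576

23576


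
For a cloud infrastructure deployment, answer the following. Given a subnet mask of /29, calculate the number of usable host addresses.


Given: subnet mask /29
Host bits = 32 - 29 = 3
Total addresses = 2^3 = 8
Usable hosts = 8 - 2 (network + broadcast) = 6

6


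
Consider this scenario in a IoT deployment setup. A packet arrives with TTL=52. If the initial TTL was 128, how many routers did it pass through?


Given: initial TTL = 128, received TTL = 52
Hops = initial TTL - received TTL
Hops = 128 - 52 = 76

76


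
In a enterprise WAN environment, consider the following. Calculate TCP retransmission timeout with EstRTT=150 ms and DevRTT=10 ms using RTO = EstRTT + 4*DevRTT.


Given: EstRTT = 150 ms, DevRTT = 10 ms
Timeout = EstRTT + 4 * DevRTT
4 * DevRTT = 4 * 10 = 40
Timeout = 150 + 40 = 190 ms

190


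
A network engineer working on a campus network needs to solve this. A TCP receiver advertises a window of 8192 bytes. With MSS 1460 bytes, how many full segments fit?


Given: RWND = 8192 bytes, MSS = 1460 bytes
Full segments = floor(RWND / MSS)
Full segments = floor(8192 / 1460)
Full segments = floor(5.611) = 5

5


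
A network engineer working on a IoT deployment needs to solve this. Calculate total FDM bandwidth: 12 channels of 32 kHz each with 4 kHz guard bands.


Given: 12 channels, 32 kHz each, guard = 4 kHz
Channel bandwidth = 12 * 32 = 384 kHz
Guard bands = 11 gaps * 4 kHz = 44 kHz
Total = 384 + 44 = 428 kHz

428


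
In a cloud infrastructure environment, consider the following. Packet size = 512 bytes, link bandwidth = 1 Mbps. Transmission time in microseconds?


Given: packet = 512 bytes, bandwidth = 1 Mbps
Packet in bits = 512 * 8 = 4096 bits
Bandwidth = 1 * 10^6 = 1000000 bps
Time = 4096 / 1000000 seconds
Time in us = 4096 * 10^6 / 1000000 = 4096

4096


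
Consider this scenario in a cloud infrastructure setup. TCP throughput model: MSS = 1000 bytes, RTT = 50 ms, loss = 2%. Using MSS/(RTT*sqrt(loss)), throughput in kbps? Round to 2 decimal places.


Given: MSS = 1000 bytes, RTT = 50 ms, loss = 2%
RTT in seconds = 50 / 1000 = 0.05
Loss rate = 2% = 0.02
sqrt(loss) = sqrt(0.02) = 0.141421356237
Throughput (bytes/s) = 1000 / (0.05 * 0.141421356237) = 141421.3562
Throughput (kbps) = 141421.3562 * 8 / 1000 = 1131.370850 -> 1131.37 kbps (2 dp)

1131.37


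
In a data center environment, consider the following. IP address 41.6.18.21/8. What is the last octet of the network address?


Given: IP = 41.6.18.21, prefix = /8
Subnet mask = 255.0.0.0
Last octet of IP: 21
Last octet of mask: 0
Network last octet = 21 AND 0 = 0

0


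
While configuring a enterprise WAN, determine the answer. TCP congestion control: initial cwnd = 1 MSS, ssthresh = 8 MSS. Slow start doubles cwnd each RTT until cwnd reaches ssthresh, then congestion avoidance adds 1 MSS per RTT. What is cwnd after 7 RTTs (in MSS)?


RTT 0: cwnd = 1 MSS (initial)
RTT 1: cwnd = 2 MSS (slow start, doubled)
RTT 2: cwnd = 4 MSS (slow start, doubled)
RTT 3: cwnd = 8 MSS (slow start, doubled)
RTT 4: cwnd = 9 MSS (congestion avoidance, +1)
RTT 5: cwnd = 10 MSS (congestion avoidance, +1)
RTT 6: cwnd = 11 MSS (congestion avoidance, +1)
RTT 7: cwnd = 12 MSS (congestion avoidance, +1)

12


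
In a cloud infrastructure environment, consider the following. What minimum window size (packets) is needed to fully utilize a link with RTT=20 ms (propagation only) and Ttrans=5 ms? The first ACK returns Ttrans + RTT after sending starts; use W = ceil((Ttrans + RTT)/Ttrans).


Given: Ttrans = 5 ms, RTT = 20 ms (= 2 * Tprop, Tprop = 10 ms)
Time until first ACK returns = Ttrans + RTT = 5 + 20 = 25 ms
Need W * Ttrans >= Ttrans + RTT  ->  W >= (Ttrans + RTT) / Ttrans
(Ttrans + RTT) / Ttrans = 25 / 5 = 5
W_min = ceil(5) = 5

5


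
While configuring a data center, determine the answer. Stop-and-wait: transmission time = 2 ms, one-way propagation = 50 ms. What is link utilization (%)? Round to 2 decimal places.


Given: Ttrans = 2 ms, Tprop = 50 ms
RTT = 2 * Tprop = 2 * 50 = 100 ms
U = Ttrans / (Ttrans + RTT)
U = 2 / (2 + 100)
U = 2 / 102 = 0.019608
U% = 1.96%

1.96


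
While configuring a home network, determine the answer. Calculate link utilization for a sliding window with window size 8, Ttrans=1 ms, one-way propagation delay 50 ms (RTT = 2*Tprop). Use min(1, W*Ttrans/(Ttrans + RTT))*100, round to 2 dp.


Given: W = 8, Ttrans = 1 ms, RTT = 100 ms (= 2 * Tprop, Tprop = 50 ms)
Cycle time = Ttrans + RTT = 1 + 100 = 101 ms (first packet sent until its ACK returns)
W * Ttrans = 8 * 1 = 8 ms of sending per cycle
W * Ttrans / (Ttrans + RTT) = 8 / 101 = 0.079208
U = min(1, 0.079208) = 0.079208
U% = 7.92%

7.92


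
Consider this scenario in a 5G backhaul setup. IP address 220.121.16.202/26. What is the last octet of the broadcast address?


Given: IP = 220.121.16.202, prefix = /26
Host bits = 32 - 26 = 6
Network last octet = 202 AND mask = 192
Host part size = 2^6 - 1 = 63
Broadcast last octet = 192 OR 63 = 255

255


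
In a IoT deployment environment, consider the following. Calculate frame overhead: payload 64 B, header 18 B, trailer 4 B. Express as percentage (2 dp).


Given: payload = 64 B, header = 18 B, trailer = 4 B
Overhead bytes = header + trailer = 18 + 4 = 22
Total frame = payload + overhead = 64 + 22 = 86
Overhead % = 22 / 86 * 100 = 25.5814% -> 25.58% (2 dp)

25.58


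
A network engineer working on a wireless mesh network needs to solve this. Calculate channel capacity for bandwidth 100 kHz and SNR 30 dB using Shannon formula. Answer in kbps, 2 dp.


Given: B = 100 kHz, SNR = 30 dB
SNR linear = 10^(30/10) = 1000
1 + SNR = 1001
log2(1001) = 9.9672262588
C = 100 * 1000 * 9.9672262588 = 996722.6259 bps
C = 996.722626 kbps -> 996.72 kbps (2 dp)

996.72


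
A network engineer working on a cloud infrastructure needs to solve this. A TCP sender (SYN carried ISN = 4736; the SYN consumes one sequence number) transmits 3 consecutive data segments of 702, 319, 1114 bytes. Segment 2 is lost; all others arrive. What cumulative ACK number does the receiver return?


SYN uses sequence number 4736; first data byte = ISN + 1 = 4737.
Segment 1: SEQ = 4737, len = 702 B, covers [4737, 5438]
Segment 2: SEQ = 5439, len = 319 B, covers [5439, 5757] [LOST]
Segment 3: SEQ = 5758, len = 1114 B, covers [5758, 6871]
In-order data received: bytes [4737, 5438] (segments 1..1).
Segment 2 missing -> gap begins at byte 5439; later segments buffered out of order.
Cumulative ACK = next expected in-order byte = 4737 + 702 = 5439

5439


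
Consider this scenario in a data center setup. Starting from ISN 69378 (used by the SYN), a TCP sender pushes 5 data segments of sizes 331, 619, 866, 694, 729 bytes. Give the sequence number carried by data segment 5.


The SYN occupies sequence number ISN = 69378, so the first data byte is ISN + 1 = 69379.
SEQ of data segment i = (ISN + 1) + sum of payload sizes of segments 1..i-1.
Segment 1: SEQ = 69379, payload = 331 bytes
Segment 2: SEQ = 69710, payload = 619 bytes
Segment 3: SEQ = 70329, payload = 866 bytes
Segment 4: SEQ = 71195, payload = 694 bytes
Segment 5: SEQ = 71889, payload = 729 bytes
SEQ of segment 5 = 69379 + 331 + 619 + 866 + 694 = 71889

71889


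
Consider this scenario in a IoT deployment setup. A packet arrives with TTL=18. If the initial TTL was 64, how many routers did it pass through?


Given: initial TTL = 64, received TTL = 18
Hops = initial TTL - received TTL
Hops = 64 - 18 = 46

46


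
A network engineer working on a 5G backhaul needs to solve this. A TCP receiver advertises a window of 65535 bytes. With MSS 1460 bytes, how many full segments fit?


Given: RWND = 65535 bytes, MSS = 1460 bytes
Full segments = floor(RWND / MSS)
Full segments = floor(65535 / 1460)
Full segments = floor(44.887) = 44

44


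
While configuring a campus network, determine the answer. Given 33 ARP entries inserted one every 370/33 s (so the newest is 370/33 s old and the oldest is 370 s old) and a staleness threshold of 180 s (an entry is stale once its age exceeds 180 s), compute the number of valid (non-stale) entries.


Ages are k * 370/33 s for k = 1..33 (spacing = 11.2121 s).
Entry k is valid iff k * 370/33 <= 180 iff k <= 33 * 180 / 370 = 16.0541
n_valid = floor(16.0541) = 16
(n_stale = 33 - 16 = 17)

16


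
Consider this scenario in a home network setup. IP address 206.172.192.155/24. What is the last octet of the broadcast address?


Given: IP = 206.172.192.155, prefix = /24
Host bits = 32 - 24 = 8
Network last octet = 155 AND mask = 0
Host part size = 2^8 - 1 = 255
Broadcast last octet = 0 OR 255 = 255

255


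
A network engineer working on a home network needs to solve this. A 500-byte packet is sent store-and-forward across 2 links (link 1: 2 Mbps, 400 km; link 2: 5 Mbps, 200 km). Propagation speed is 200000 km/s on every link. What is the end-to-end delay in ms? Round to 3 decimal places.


Packet = 500 bytes = 4000 bits. Store-and-forward: sum (t_trans + t_prop) per link.
Link 1: t_trans = 4000/(2*10^6) s = 2.0000 ms; t_prop = 400/200000 s = 2.0000 ms; subtotal = 4.0000 ms
Link 2: t_trans = 4000/(5*10^6) s = 0.8000 ms; t_prop = 200/200000 s = 1.0000 ms; subtotal = 1.8000 ms
End-to-end = 4.0000 + 1.8000 = 5.8000 ms -> 5.800 ms (3 dp)

5.800


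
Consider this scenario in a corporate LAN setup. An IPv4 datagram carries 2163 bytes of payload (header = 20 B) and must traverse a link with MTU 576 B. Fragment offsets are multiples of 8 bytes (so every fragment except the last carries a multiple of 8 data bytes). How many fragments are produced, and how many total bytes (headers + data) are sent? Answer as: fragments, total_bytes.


Max data per non-final fragment = floor((MTU - header)/8)*8 = floor((576 - 20)/8)*8 = floor(556/8)*8 = 552 B
Final fragment needs no 8-byte alignment: it can carry up to MTU - header = 556 B
Non-final fragments needed = ceil((payload - 556) / 552) = ceil(1607/552) = ceil(2.9112) = 3
Number of fragments = 3 + 1 = 4
Fragment sizes (data): 3 * 552 B + 507 B (last, 507 <= 556 OK)
Total bytes sent = payload + n_frags * header = 2163 + 4*20 = 2163 + 80 = 2243 B

4, 2243


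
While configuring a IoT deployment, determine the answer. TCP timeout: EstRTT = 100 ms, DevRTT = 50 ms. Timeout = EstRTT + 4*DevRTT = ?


Given: EstRTT = 100 ms, DevRTT = 50 ms
Timeout = EstRTT + 4 * DevRTT
4 * DevRTT = 4 * 50 = 200
Timeout = 100 + 200 = 300 ms

300


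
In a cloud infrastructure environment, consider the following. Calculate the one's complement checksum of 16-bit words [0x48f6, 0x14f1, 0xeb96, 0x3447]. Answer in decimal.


Given words: [0x48f6, 0x14f1, 0xeb96, 0x3447]
Step 1: Sum all words
Raw sum = 18678 + 5361 + 60310 + 13383 = 97732
Step 2: Fold carry: (32196 + 1) = 32197
One's complement = ~32197 & 0xFFFF = 33338

33338


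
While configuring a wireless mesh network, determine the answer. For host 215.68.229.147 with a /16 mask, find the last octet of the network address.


Given: IP = 215.68.229.147, prefix = /16
Subnet mask = 255.255.0.0
Last octet of IP: 147
Last octet of mask: 0
Network last octet = 147 AND 0 = 0

0
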